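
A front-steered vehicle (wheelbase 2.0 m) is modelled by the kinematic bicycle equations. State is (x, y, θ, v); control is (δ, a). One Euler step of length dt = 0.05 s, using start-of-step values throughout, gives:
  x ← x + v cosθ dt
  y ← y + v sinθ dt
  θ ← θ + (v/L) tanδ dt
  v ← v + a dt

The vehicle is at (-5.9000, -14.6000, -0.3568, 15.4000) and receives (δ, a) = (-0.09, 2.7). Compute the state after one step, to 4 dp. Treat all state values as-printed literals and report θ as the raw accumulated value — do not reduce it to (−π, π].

(-5.1785, -14.8689, -0.3915, 15.5350)

x' = -5.9000 + 15.4000·cos(-0.3568)·0.05 = -5.1785
y' = -14.6000 + 15.4000·sin(-0.3568)·0.05 = -14.8689
θ' = -0.3568 + (15.4000/2.0)·tan(-0.09)·0.05 = -0.3915
v' = 15.4000 + 2.7000·0.05 = 15.5350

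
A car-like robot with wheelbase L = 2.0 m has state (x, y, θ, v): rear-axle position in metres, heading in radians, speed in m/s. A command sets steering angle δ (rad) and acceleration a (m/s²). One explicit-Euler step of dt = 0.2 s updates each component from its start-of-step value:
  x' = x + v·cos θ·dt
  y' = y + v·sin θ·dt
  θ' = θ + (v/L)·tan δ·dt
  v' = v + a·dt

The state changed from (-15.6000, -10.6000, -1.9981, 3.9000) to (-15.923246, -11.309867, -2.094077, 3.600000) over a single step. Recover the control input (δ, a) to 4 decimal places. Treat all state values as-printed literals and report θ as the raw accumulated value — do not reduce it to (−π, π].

a = (v'−v)/dt = (-0.300000)/0.2 = -1.5000
Δθ = θ'−θ = -0.095977;  (v·dt/L) = 3.9000·0.2/2.0 = 0.390000
tan δ = Δθ·L/(v·dt) = -0.246095  →  δ = -0.2413

δ = -0.2413, a = -1.5000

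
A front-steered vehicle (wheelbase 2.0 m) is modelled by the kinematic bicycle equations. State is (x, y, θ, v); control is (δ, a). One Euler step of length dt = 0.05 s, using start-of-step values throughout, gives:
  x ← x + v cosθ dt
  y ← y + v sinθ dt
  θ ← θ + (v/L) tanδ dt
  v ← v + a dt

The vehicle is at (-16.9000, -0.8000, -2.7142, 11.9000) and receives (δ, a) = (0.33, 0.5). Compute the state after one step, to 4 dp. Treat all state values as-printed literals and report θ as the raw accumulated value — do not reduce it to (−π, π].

x' = -16.9000 + 11.9000·cos(-2.7142)·0.05 = -17.4415
y' = -0.8000 + 11.9000·sin(-2.7142)·0.05 = -1.0466
θ' = -2.7142 + (11.9000/2.0)·tan(0.33)·0.05 = -2.6123
v' = 11.9000 + 0.5000·0.05 = 11.9250

(-17.4415, -1.0466, -2.6123, 11.9250)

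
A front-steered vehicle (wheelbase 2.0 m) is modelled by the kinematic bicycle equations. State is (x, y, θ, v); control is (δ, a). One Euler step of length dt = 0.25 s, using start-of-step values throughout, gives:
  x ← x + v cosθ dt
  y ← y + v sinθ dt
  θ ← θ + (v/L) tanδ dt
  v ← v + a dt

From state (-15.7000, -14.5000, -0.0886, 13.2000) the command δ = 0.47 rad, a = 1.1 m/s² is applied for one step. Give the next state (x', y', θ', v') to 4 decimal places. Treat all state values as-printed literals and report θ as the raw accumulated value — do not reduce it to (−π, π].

(-12.4129, -14.7920, 0.7495, 13.4750)

x' = -15.7000 + 13.2000·cos(-0.0886)·0.25 = -12.4129
y' = -14.5000 + 13.2000·sin(-0.0886)·0.25 = -14.7920
θ' = -0.0886 + (13.2000/2.0)·tan(0.47)·0.25 = 0.7495
v' = 13.2000 + 1.1000·0.25 = 13.4750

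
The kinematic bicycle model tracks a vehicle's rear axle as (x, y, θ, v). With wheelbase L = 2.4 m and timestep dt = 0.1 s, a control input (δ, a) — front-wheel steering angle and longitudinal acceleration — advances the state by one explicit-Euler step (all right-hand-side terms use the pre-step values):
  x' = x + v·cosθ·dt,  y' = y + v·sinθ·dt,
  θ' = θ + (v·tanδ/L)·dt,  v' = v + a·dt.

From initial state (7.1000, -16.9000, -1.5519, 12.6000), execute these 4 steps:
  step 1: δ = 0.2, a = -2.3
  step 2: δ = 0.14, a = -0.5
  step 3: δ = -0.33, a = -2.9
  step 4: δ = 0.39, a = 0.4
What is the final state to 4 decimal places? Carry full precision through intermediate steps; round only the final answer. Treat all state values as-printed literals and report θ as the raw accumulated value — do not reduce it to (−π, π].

after step 1 (δ=0.2, a=-2.3): (7.123808, -18.159775, -1.445477, 12.370000)
after step 2 (δ=0.14, a=-0.5): (7.278422, -19.387074, -1.372844, 12.320000)
after step 3 (δ=-0.33, a=-2.9): (7.520710, -20.595015, -1.548673, 12.030000)
after step 4 (δ=0.39, a=0.4): (7.547322, -21.797721, -1.342632, 12.070000)

(7.5473, -21.7977, -1.3426, 12.0700)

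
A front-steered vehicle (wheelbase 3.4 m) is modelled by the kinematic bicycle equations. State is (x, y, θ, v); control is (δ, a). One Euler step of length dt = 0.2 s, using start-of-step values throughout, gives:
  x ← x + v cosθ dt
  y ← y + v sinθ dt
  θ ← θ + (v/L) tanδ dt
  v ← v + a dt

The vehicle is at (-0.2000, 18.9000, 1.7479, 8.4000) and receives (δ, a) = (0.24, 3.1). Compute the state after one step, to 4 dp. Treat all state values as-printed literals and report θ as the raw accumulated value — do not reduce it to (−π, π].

x' = -0.2000 + 8.4000·cos(1.7479)·0.2 = -0.4960
y' = 18.9000 + 8.4000·sin(1.7479)·0.2 = 20.5537
θ' = 1.7479 + (8.4000/3.4)·tan(0.24)·0.2 = 1.8688
v' = 8.4000 + 3.1000·0.2 = 9.0200

(-0.4960, 20.5537, 1.8688, 9.0200)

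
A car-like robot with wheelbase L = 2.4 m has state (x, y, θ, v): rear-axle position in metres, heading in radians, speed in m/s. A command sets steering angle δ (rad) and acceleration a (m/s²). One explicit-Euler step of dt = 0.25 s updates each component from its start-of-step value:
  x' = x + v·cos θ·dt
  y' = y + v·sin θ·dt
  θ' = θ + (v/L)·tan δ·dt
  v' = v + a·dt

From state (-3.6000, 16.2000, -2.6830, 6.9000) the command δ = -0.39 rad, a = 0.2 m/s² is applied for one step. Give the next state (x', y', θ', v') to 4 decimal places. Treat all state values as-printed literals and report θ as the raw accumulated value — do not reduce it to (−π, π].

(-5.1468, 15.4364, -2.9784, 6.9500)

x' = -3.6000 + 6.9000·cos(-2.6830)·0.25 = -5.1468
y' = 16.2000 + 6.9000·sin(-2.6830)·0.25 = 15.4364
θ' = -2.6830 + (6.9000/2.4)·tan(-0.39)·0.25 = -2.9784
v' = 6.9000 + 0.2000·0.25 = 6.9500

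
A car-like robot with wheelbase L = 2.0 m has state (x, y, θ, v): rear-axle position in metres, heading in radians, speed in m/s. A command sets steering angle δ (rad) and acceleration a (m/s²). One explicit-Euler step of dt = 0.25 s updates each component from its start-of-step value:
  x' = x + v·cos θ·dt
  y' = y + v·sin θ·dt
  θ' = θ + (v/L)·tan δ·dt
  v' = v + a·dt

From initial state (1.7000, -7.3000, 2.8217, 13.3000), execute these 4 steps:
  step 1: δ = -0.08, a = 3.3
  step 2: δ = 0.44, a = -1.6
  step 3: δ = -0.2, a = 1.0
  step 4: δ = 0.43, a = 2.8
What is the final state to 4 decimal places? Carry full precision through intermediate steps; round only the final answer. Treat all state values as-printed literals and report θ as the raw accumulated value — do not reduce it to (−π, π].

(-11.3122, -6.0806, 3.9730, 14.6750)

after step 1 (δ=-0.08, a=3.3): (-1.456320, -6.254405, 2.688416, 14.125000)
after step 2 (δ=0.44, a=-1.6): (-4.631128, -4.708338, 3.519637, 13.725000)
after step 3 (δ=-0.2, a=1.0): (-7.820091, -5.974827, 3.171863, 13.975000)
after step 4 (δ=0.43, a=2.8): (-11.312240, -6.080567, 3.973017, 14.675000)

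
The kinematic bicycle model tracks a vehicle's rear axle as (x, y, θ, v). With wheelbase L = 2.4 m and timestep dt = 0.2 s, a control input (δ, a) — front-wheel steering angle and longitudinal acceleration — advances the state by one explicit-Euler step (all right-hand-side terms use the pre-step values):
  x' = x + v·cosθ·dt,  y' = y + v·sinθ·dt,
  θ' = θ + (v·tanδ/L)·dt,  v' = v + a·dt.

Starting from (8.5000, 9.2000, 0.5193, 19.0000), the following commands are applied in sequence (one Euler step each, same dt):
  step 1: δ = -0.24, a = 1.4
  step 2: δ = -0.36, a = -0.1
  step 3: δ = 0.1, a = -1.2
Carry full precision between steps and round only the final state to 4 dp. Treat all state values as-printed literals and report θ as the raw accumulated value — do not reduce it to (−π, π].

after step 1 (δ=-0.24, a=1.4): (11.799034, 11.085836, 0.131832, 19.280000)
after step 2 (δ=-0.36, a=-0.1): (15.621574, 11.592708, -0.472922, 19.260000)
after step 3 (δ=0.1, a=-1.2): (19.050783, 9.838163, -0.311885, 19.020000)

(19.0508, 9.8382, -0.3119, 19.0200)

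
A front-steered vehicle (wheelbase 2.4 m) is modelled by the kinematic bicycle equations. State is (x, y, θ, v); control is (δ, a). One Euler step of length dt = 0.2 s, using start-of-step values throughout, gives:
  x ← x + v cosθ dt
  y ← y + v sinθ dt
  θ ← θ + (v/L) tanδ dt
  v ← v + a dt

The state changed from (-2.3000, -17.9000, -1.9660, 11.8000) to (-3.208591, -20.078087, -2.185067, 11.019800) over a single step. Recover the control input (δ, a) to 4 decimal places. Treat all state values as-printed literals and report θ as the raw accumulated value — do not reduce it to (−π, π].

a = (v'−v)/dt = (-0.780200)/0.2 = -3.9010
Δθ = θ'−θ = -0.219067;  (v·dt/L) = 11.8000·0.2/2.4 = 0.983333
tan δ = Δθ·L/(v·dt) = -0.222780  →  δ = -0.2192

δ = -0.2192, a = -3.9010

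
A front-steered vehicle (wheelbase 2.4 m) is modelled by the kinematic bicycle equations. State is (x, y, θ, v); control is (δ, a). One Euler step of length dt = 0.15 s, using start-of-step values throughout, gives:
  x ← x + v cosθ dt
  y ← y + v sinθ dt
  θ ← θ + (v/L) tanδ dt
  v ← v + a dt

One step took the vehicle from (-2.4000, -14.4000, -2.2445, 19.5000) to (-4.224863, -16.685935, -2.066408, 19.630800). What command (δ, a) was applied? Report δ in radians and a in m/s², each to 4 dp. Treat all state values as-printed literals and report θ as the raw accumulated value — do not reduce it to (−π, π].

a = (v'−v)/dt = (0.130800)/0.15 = 0.8720
Δθ = θ'−θ = 0.178092;  (v·dt/L) = 19.5000·0.15/2.4 = 1.218750
tan δ = Δθ·L/(v·dt) = 0.146127  →  δ = 0.1451

δ = 0.1451, a = 0.8720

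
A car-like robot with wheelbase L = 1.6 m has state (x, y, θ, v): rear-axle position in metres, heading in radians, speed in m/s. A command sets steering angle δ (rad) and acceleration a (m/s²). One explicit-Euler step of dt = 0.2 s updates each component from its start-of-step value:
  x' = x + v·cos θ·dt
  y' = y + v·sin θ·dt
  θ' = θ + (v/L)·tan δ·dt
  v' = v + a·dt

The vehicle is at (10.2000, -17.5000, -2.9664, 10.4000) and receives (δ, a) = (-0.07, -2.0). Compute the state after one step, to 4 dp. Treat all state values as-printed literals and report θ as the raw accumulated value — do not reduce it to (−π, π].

x' = 10.2000 + 10.4000·cos(-2.9664)·0.2 = 8.1518
y' = -17.5000 + 10.4000·sin(-2.9664)·0.2 = -17.8625
θ' = -2.9664 + (10.4000/1.6)·tan(-0.07)·0.2 = -3.0575
v' = 10.4000 − 2.0000·0.2 = 10.0000

(8.1518, -17.8625, -3.0575, 10.0000)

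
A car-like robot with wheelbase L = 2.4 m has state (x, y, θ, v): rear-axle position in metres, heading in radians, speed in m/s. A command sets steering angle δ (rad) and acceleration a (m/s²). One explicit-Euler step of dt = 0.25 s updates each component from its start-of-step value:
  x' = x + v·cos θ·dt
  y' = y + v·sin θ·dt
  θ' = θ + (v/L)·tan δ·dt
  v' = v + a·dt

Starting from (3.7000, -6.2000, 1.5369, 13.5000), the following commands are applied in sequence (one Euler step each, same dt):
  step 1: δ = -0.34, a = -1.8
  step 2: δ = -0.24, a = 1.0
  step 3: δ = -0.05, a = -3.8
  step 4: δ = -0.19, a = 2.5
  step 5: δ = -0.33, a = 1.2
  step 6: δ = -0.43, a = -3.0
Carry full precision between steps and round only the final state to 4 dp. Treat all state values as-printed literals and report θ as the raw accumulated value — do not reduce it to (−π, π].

after step 1 (δ=-0.34, a=-1.8): (3.814378, -2.826939, 1.039458, 13.050000)
after step 2 (δ=-0.24, a=1.0): (5.467448, -0.014241, 0.706796, 13.300000)
after step 3 (δ=-0.05, a=-3.8): (7.995933, 2.145015, 0.637467, 12.350000)
after step 4 (δ=-0.19, a=2.5): (10.477066, 3.982578, 0.390056, 12.975000)
after step 5 (δ=-0.33, a=1.2): (13.477171, 5.215981, -0.072888, 13.275000)
after step 6 (δ=-0.43, a=-3.0): (16.787109, 4.974298, -0.707075, 12.525000)

(16.7871, 4.9743, -0.7071, 12.5250)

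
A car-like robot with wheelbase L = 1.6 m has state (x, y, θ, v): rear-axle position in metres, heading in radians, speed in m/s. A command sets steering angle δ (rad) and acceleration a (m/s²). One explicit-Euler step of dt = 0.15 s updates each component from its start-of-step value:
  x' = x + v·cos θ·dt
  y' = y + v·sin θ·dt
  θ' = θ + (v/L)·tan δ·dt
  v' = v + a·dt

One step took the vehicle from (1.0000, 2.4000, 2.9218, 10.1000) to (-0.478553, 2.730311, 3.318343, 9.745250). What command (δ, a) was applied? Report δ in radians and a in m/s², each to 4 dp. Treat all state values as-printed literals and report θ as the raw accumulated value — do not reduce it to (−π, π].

δ = 0.3966, a = -2.3650

a = (v'−v)/dt = (-0.354750)/0.15 = -2.3650
Δθ = θ'−θ = 0.396543;  (v·dt/L) = 10.1000·0.15/1.6 = 0.946875
tan δ = Δθ·L/(v·dt) = 0.418791  →  δ = 0.3966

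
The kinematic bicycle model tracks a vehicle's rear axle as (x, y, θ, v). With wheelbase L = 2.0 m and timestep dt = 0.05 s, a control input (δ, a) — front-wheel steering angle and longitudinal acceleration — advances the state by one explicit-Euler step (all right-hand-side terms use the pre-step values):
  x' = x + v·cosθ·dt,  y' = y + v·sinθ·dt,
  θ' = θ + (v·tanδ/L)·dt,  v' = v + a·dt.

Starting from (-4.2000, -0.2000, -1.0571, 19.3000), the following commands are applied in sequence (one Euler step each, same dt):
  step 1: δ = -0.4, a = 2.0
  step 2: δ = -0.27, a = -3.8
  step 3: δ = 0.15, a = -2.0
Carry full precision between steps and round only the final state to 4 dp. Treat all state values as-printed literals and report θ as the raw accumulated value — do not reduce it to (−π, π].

(-3.2625, -2.9101, -1.3227, 19.1100)

after step 1 (δ=-0.4, a=2.0): (-3.725799, -1.040451, -1.261098, 19.400000)
after step 2 (δ=-0.27, a=-3.8): (-3.430171, -1.964304, -1.395325, 19.210000)
after step 3 (δ=0.15, a=-2.0): (-3.262494, -2.910055, -1.322743, 19.110000)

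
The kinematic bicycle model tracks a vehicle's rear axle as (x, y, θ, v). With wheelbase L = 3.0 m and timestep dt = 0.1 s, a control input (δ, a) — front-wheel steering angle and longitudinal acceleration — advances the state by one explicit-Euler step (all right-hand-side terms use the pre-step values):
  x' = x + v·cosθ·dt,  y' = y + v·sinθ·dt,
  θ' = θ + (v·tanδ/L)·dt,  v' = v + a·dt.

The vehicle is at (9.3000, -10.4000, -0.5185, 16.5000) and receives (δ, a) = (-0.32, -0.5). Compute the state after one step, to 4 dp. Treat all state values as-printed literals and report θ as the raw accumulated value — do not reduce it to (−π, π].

(10.7331, -11.2177, -0.7008, 16.4500)

x' = 9.3000 + 16.5000·cos(-0.5185)·0.1 = 10.7331
y' = -10.4000 + 16.5000·sin(-0.5185)·0.1 = -11.2177
θ' = -0.5185 + (16.5000/3.0)·tan(-0.32)·0.1 = -0.7008
v' = 16.5000 − 0.5000·0.1 = 16.4500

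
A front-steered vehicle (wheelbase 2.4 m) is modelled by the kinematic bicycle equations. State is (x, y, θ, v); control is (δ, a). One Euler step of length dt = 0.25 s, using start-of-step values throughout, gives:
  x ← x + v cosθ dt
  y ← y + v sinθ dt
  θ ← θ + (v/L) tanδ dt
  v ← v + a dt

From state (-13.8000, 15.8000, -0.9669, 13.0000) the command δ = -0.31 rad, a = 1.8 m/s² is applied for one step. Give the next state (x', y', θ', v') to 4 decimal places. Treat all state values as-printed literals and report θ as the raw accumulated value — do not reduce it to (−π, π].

x' = -13.8000 + 13.0000·cos(-0.9669)·0.25 = -11.9545
y' = 15.8000 + 13.0000·sin(-0.9669)·0.25 = 13.1248
θ' = -0.9669 + (13.0000/2.4)·tan(-0.31)·0.25 = -1.4007
v' = 13.0000 + 1.8000·0.25 = 13.4500

(-11.9545, 13.1248, -1.4007, 13.4500)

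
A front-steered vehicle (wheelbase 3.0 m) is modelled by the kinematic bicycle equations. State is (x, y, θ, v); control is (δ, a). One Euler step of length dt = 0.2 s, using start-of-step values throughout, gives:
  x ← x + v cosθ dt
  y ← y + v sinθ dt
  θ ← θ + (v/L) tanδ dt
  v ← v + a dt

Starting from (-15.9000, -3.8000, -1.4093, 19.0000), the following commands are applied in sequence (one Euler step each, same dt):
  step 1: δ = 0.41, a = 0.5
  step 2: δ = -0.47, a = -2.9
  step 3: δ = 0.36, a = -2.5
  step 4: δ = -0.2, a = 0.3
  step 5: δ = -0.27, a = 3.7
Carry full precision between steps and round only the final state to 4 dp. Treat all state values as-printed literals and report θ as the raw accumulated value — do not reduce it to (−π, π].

(-9.7083, -20.7169, -1.6180, 18.8200)

after step 1 (δ=0.41, a=0.5): (-15.288978, -7.550554, -0.858767, 19.100000)
after step 2 (δ=-0.47, a=-2.9): (-12.793100, -10.442437, -1.505577, 18.520000)
after step 3 (δ=0.36, a=-2.5): (-12.551699, -14.138563, -1.040845, 18.020000)
after step 4 (δ=-0.2, a=0.3): (-10.729908, -17.248208, -1.284367, 18.080000)
after step 5 (δ=-0.27, a=3.7): (-9.708285, -20.716888, -1.617953, 18.820000)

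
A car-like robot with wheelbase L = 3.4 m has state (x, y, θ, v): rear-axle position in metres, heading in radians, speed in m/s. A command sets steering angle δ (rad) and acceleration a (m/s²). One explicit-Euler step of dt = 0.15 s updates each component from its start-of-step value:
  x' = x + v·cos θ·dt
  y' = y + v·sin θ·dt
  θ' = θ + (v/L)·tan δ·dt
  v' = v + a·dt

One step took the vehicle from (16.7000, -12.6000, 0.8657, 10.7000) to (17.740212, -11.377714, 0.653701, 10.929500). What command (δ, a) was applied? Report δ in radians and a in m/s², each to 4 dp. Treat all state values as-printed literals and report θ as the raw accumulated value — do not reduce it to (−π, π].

δ = -0.4221, a = 1.5300

a = (v'−v)/dt = (0.229500)/0.15 = 1.5300
Δθ = θ'−θ = -0.211999;  (v·dt/L) = 10.7000·0.15/3.4 = 0.472059
tan δ = Δθ·L/(v·dt) = -0.449094  →  δ = -0.4221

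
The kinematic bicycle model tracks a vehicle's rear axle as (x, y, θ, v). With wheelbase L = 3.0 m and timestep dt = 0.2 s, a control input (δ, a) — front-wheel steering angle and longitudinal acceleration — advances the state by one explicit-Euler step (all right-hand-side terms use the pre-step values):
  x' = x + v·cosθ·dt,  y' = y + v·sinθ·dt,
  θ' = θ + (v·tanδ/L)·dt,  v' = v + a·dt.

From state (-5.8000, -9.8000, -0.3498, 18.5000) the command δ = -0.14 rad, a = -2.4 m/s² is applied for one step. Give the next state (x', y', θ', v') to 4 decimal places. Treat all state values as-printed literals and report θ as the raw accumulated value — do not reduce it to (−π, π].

(-2.3241, -11.0680, -0.5236, 18.0200)

x' = -5.8000 + 18.5000·cos(-0.3498)·0.2 = -2.3241
y' = -9.8000 + 18.5000·sin(-0.3498)·0.2 = -11.0680
θ' = -0.3498 + (18.5000/3.0)·tan(-0.14)·0.2 = -0.5236
v' = 18.5000 − 2.4000·0.2 = 18.0200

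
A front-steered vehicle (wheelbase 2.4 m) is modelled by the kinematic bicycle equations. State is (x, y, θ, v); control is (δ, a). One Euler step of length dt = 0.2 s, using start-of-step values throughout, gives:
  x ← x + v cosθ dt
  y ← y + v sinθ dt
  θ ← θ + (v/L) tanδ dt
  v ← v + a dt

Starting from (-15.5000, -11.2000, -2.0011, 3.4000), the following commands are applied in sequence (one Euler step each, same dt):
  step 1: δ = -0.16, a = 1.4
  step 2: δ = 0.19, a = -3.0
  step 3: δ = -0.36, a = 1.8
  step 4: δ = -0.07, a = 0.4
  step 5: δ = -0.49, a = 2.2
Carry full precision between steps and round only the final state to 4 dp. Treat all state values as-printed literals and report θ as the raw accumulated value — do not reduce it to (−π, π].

(-17.0667, -14.2407, -2.2610, 3.9600)

after step 1 (δ=-0.16, a=1.4): (-15.783660, -11.818011, -2.046824, 3.680000)
after step 2 (δ=0.19, a=-3.0): (-16.120934, -12.472184, -1.987846, 3.080000)
after step 3 (δ=-0.36, a=1.8): (-16.370453, -13.035385, -2.084456, 3.440000)
after step 4 (δ=-0.07, a=0.4): (-16.708515, -13.634600, -2.104556, 3.520000)
after step 5 (δ=-0.49, a=2.2): (-17.066691, -14.240674, -2.261016, 3.960000)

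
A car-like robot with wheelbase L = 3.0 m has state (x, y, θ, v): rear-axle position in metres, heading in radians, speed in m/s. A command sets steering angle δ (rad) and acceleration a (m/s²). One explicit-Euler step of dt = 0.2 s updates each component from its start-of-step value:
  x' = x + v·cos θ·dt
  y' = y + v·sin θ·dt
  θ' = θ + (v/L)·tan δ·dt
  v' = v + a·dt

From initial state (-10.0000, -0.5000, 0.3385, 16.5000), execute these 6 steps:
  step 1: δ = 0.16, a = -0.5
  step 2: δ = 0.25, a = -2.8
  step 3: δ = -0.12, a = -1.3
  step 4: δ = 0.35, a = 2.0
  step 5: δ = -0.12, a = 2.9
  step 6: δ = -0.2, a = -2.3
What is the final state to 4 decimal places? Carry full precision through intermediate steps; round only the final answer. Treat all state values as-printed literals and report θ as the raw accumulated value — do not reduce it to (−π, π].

after step 1 (δ=0.16, a=-0.5): (-6.887262, 0.595840, 0.516017, 16.400000)
after step 2 (δ=0.25, a=-2.8): (-4.034347, 2.214257, 0.795191, 15.840000)
after step 3 (δ=-0.12, a=-1.3): (-1.816278, 4.476201, 0.667859, 15.580000)
after step 4 (δ=0.35, a=2.0): (0.630247, 6.405961, 1.047002, 15.980000)
after step 5 (δ=-0.12, a=2.9): (2.228787, 9.173467, 0.918545, 16.560000)
after step 6 (δ=-0.2, a=-2.3): (4.239095, 11.805577, 0.694753, 16.100000)

(4.2391, 11.8056, 0.6948, 16.1000)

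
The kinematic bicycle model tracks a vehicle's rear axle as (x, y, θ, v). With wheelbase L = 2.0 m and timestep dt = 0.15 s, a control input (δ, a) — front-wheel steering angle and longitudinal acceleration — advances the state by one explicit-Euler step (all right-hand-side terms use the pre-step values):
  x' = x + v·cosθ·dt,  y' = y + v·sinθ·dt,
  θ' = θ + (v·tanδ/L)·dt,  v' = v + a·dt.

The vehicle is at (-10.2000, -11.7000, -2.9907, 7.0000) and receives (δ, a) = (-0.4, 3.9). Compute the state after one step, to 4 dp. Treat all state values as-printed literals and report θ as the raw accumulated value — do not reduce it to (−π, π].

x' = -10.2000 + 7.0000·cos(-2.9907)·0.15 = -11.2381
y' = -11.7000 + 7.0000·sin(-2.9907)·0.15 = -11.8578
θ' = -2.9907 + (7.0000/2.0)·tan(-0.4)·0.15 = -3.2127
v' = 7.0000 + 3.9000·0.15 = 7.5850

(-11.2381, -11.8578, -3.2127, 7.5850)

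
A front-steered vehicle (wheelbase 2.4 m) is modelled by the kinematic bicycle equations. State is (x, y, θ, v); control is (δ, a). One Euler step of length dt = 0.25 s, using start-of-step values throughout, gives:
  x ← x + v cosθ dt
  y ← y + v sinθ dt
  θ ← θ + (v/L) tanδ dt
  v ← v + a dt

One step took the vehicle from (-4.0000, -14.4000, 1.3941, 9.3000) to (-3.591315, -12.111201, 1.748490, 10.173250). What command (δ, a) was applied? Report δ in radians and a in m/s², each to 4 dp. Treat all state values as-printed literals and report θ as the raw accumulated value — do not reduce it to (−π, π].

a = (v'−v)/dt = (0.873250)/0.25 = 3.4930
Δθ = θ'−θ = 0.354390;  (v·dt/L) = 9.3000·0.25/2.4 = 0.968750
tan δ = Δθ·L/(v·dt) = 0.365822  →  δ = 0.3507

δ = 0.3507, a = 3.4930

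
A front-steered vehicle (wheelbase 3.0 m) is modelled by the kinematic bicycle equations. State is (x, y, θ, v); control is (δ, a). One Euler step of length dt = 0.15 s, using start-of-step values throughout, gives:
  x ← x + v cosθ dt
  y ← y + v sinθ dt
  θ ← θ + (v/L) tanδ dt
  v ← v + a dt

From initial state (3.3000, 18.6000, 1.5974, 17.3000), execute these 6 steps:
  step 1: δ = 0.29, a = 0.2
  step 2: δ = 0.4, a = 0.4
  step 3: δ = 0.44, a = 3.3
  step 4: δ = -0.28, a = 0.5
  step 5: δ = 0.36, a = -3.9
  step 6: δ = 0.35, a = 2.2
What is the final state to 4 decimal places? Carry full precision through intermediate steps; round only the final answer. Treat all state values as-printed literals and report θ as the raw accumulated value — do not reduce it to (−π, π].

after step 1 (δ=0.29, a=0.2): (3.230972, 21.194082, 1.855527, 17.330000)
after step 2 (δ=0.4, a=0.4): (2.500775, 23.688919, 2.221877, 17.390000)
after step 3 (δ=0.44, a=3.3): (0.919902, 25.763796, 2.631221, 17.885000)
after step 4 (δ=-0.28, a=0.5): (-1.420967, 27.074323, 2.374076, 17.960000)
after step 5 (δ=0.36, a=-3.9): (-3.359669, 28.944904, 2.712085, 17.375000)
after step 6 (δ=0.35, a=2.2): (-5.729196, 30.030206, 3.029204, 17.705000)

(-5.7292, 30.0302, 3.0292, 17.7050)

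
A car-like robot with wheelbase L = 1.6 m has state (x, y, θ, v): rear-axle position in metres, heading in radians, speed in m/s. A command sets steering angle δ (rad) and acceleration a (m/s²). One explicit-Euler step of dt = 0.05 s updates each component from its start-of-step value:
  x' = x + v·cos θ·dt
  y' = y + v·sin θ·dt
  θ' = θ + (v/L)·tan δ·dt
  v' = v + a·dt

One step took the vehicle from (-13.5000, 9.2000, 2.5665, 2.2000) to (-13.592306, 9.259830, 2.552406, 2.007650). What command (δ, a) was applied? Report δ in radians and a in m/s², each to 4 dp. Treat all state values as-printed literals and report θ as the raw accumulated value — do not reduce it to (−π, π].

a = (v'−v)/dt = (-0.192350)/0.05 = -3.8470
Δθ = θ'−θ = -0.014094;  (v·dt/L) = 2.2000·0.05/1.6 = 0.068750
tan δ = Δθ·L/(v·dt) = -0.205004  →  δ = -0.2022

δ = -0.2022, a = -3.8470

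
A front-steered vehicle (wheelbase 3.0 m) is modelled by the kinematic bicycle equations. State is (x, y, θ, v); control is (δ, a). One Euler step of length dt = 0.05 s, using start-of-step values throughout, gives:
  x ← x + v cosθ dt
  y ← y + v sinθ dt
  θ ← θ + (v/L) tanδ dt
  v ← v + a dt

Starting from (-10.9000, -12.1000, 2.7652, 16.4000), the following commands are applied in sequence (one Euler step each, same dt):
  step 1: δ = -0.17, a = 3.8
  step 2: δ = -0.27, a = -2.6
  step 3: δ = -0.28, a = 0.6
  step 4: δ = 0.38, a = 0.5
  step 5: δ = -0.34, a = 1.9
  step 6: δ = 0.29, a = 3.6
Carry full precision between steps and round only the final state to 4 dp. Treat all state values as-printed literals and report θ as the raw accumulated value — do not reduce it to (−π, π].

(-15.2689, -9.7937, 2.6579, 16.7900)

after step 1 (δ=-0.17, a=3.8): (-11.662597, -11.798594, 2.718280, 16.590000)
after step 2 (δ=-0.27, a=-2.6): (-12.418880, -11.457850, 2.641757, 16.460000)
after step 3 (δ=-0.28, a=0.6): (-13.141195, -11.063401, 2.562871, 16.490000)
after step 4 (δ=0.38, a=0.5): (-13.831436, -10.612438, 2.672643, 16.515000)
after step 5 (δ=-0.34, a=1.9): (-14.568041, -10.239240, 2.575277, 16.610000)
after step 6 (δ=0.29, a=3.6): (-15.268886, -9.793655, 2.657888, 16.790000)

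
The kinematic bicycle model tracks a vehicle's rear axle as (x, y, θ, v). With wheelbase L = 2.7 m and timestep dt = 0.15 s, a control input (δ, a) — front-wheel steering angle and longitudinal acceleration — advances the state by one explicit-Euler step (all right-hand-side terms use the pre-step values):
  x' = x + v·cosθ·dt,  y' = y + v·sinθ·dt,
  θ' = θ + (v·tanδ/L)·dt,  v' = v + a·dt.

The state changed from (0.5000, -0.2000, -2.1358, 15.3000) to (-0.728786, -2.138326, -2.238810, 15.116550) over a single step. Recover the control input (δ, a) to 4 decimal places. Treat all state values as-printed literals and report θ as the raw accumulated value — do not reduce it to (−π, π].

δ = -0.1206, a = -1.2230

a = (v'−v)/dt = (-0.183450)/0.15 = -1.2230
Δθ = θ'−θ = -0.103010;  (v·dt/L) = 15.3000·0.15/2.7 = 0.850000
tan δ = Δθ·L/(v·dt) = -0.121188  →  δ = -0.1206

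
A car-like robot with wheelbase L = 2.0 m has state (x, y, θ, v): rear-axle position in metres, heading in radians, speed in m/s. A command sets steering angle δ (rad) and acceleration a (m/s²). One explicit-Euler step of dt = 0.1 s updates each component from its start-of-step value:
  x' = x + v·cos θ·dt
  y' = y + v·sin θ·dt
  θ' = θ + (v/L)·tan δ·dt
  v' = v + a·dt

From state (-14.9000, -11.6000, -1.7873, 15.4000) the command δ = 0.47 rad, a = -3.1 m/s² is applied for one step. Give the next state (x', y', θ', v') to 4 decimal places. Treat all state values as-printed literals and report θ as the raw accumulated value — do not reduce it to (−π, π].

x' = -14.9000 + 15.4000·cos(-1.7873)·0.1 = -15.2308
y' = -11.6000 + 15.4000·sin(-1.7873)·0.1 = -13.1040
θ' = -1.7873 + (15.4000/2.0)·tan(0.47)·0.1 = -1.3962
v' = 15.4000 − 3.1000·0.1 = 15.0900

(-15.2308, -13.1040, -1.3962, 15.0900)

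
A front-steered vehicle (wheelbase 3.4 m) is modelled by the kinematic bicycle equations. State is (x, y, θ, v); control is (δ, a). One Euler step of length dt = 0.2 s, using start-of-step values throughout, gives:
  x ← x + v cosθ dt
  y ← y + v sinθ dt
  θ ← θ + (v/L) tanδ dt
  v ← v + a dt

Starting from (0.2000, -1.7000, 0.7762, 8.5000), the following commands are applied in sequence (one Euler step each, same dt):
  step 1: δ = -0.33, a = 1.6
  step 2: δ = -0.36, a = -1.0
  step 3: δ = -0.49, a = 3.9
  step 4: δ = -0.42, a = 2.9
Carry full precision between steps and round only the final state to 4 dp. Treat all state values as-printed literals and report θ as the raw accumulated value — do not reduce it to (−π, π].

after step 1 (δ=-0.33, a=1.6): (1.413087, -0.509026, 0.604938, 8.820000)
after step 2 (δ=-0.36, a=-1.0): (2.864044, 0.494180, 0.409651, 8.620000)
after step 3 (δ=-0.49, a=3.9): (4.445400, 1.180830, 0.139192, 9.400000)
after step 4 (δ=-0.42, a=2.9): (6.307217, 1.441666, -0.107737, 9.980000)

(6.3072, 1.4417, -0.1077, 9.9800)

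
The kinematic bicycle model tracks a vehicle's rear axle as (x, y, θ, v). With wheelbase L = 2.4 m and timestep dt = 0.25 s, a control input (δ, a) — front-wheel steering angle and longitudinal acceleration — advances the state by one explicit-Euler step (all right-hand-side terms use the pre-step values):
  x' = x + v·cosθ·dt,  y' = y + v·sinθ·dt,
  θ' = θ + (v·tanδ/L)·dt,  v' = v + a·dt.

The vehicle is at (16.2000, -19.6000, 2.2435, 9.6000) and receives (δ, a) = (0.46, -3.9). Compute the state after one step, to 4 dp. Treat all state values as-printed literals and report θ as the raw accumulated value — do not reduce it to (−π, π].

x' = 16.2000 + 9.6000·cos(2.2435)·0.25 = 14.7046
y' = -19.6000 + 9.6000·sin(2.2435)·0.25 = -17.7229
θ' = 2.2435 + (9.6000/2.4)·tan(0.46)·0.25 = 2.7389
v' = 9.6000 − 3.9000·0.25 = 8.6250

(14.7046, -17.7229, 2.7389, 8.6250)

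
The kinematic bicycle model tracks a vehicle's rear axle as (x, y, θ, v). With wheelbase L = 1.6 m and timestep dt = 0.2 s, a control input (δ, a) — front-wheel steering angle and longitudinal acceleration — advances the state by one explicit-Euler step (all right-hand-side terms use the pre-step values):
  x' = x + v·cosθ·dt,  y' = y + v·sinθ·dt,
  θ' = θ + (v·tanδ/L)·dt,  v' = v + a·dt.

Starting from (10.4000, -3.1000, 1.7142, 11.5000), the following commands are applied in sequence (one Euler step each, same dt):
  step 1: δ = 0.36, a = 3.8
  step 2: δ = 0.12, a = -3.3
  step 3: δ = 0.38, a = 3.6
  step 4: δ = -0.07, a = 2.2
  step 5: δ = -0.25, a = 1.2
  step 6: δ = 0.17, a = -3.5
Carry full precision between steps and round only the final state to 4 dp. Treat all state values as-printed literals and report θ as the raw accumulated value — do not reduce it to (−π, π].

after step 1 (δ=0.36, a=3.8): (10.071301, -0.823609, 2.255279, 12.260000)
after step 2 (δ=0.12, a=-3.3): (8.520969, 1.076069, 2.440067, 11.600000)
after step 3 (δ=0.38, a=3.6): (6.748817, 2.573359, 3.019215, 12.320000)
after step 4 (δ=-0.07, a=2.2): (4.303245, 2.874145, 2.911239, 12.760000)
after step 5 (δ=-0.25, a=1.2): (1.818654, 3.456822, 2.503969, 13.000000)
after step 6 (δ=0.17, a=-3.5): (-0.270478, 5.004571, 2.782911, 12.300000)

(-0.2705, 5.0046, 2.7829, 12.3000)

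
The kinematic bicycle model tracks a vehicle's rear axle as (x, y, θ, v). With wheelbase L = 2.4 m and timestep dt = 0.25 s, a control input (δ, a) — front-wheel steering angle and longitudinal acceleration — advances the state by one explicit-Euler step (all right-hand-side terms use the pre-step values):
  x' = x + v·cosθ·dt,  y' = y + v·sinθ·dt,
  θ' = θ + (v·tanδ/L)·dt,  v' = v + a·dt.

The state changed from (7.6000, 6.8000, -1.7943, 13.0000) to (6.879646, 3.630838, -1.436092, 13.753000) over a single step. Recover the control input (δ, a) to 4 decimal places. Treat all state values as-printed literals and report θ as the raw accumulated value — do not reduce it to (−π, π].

δ = 0.2586, a = 3.0120

a = (v'−v)/dt = (0.753000)/0.25 = 3.0120
Δθ = θ'−θ = 0.358208;  (v·dt/L) = 13.0000·0.25/2.4 = 1.354167
tan δ = Δθ·L/(v·dt) = 0.264523  →  δ = 0.2586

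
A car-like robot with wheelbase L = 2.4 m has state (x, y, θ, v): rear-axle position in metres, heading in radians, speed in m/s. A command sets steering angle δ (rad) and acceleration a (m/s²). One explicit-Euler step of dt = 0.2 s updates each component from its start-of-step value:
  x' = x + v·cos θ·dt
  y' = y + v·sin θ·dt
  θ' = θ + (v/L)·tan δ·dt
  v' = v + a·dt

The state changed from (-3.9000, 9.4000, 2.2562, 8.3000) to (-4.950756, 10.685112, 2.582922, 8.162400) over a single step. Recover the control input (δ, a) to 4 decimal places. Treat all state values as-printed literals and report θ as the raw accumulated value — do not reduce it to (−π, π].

δ = 0.4413, a = -0.6880

a = (v'−v)/dt = (-0.137600)/0.2 = -0.6880
Δθ = θ'−θ = 0.326722;  (v·dt/L) = 8.3000·0.2/2.4 = 0.691667
tan δ = Δθ·L/(v·dt) = 0.472369  →  δ = 0.4413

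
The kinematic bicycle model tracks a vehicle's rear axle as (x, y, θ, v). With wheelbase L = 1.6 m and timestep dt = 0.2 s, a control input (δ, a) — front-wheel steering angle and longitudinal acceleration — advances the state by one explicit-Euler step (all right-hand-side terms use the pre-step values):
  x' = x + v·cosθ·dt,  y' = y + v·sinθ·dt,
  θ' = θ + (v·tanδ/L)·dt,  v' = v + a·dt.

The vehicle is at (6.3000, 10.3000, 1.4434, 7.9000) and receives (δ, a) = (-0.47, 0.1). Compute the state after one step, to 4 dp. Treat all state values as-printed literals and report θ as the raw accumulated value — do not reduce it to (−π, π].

(6.5007, 11.8672, 0.9418, 7.9200)

x' = 6.3000 + 7.9000·cos(1.4434)·0.2 = 6.5007
y' = 10.3000 + 7.9000·sin(1.4434)·0.2 = 11.8672
θ' = 1.4434 + (7.9000/1.6)·tan(-0.47)·0.2 = 0.9418
v' = 7.9000 + 0.1000·0.2 = 7.9200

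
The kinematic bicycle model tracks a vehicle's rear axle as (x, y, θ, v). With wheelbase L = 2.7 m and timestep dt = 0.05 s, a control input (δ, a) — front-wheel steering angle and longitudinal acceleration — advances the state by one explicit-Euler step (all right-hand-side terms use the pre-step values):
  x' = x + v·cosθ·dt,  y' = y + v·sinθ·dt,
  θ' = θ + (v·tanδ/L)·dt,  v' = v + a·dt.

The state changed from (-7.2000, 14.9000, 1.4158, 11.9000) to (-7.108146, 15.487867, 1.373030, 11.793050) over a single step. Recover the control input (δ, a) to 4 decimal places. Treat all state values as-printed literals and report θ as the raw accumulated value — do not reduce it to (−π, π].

δ = -0.1917, a = -2.1390

a = (v'−v)/dt = (-0.106950)/0.05 = -2.1390
Δθ = θ'−θ = -0.042770;  (v·dt/L) = 11.9000·0.05/2.7 = 0.220370
tan δ = Δθ·L/(v·dt) = -0.194082  →  δ = -0.1917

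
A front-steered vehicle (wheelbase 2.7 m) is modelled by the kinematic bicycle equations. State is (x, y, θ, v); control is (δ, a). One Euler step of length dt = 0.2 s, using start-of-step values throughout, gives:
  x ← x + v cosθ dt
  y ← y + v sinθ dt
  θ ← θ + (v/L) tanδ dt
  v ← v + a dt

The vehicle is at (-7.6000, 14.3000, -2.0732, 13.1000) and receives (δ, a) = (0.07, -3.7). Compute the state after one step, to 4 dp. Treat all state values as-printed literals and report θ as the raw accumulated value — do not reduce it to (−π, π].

(-8.8616, 12.0038, -2.0052, 12.3600)

x' = -7.6000 + 13.1000·cos(-2.0732)·0.2 = -8.8616
y' = 14.3000 + 13.1000·sin(-2.0732)·0.2 = 12.0038
θ' = -2.0732 + (13.1000/2.7)·tan(0.07)·0.2 = -2.0052
v' = 13.1000 − 3.7000·0.2 = 12.3600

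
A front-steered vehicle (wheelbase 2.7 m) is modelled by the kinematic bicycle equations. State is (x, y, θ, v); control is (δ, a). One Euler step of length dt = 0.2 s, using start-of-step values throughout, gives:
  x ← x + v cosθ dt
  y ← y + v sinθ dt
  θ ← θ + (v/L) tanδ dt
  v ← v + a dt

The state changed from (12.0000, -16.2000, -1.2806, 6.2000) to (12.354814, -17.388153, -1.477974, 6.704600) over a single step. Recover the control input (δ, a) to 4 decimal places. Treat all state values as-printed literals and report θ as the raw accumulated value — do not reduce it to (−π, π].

δ = -0.4059, a = 2.5230

a = (v'−v)/dt = (0.504600)/0.2 = 2.5230
Δθ = θ'−θ = -0.197374;  (v·dt/L) = 6.2000·0.2/2.7 = 0.459259
tan δ = Δθ·L/(v·dt) = -0.429766  →  δ = -0.4059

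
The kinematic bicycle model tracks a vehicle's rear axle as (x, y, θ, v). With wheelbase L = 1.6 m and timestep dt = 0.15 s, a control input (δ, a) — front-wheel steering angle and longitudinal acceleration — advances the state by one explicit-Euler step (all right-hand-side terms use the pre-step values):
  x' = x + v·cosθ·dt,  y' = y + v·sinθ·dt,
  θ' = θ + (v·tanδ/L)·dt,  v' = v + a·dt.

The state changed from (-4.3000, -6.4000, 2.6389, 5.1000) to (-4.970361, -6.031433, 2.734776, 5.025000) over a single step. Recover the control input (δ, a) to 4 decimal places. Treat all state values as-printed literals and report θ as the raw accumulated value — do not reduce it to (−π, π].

a = (v'−v)/dt = (-0.075000)/0.15 = -0.5000
Δθ = θ'−θ = 0.095876;  (v·dt/L) = 5.1000·0.15/1.6 = 0.478125
tan δ = Δθ·L/(v·dt) = 0.200525  →  δ = 0.1979

δ = 0.1979, a = -0.5000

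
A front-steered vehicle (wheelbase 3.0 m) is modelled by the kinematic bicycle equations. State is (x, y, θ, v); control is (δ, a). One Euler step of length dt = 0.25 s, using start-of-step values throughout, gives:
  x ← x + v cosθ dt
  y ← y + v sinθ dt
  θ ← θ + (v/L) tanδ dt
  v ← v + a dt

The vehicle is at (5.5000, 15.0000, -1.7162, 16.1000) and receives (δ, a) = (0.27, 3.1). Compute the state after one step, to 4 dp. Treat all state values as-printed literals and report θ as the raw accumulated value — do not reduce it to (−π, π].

x' = 5.5000 + 16.1000·cos(-1.7162)·0.25 = 4.9168
y' = 15.0000 + 16.1000·sin(-1.7162)·0.25 = 11.0175
θ' = -1.7162 + (16.1000/3.0)·tan(0.27)·0.25 = -1.3449
v' = 16.1000 + 3.1000·0.25 = 16.8750

(4.9168, 11.0175, -1.3449, 16.8750)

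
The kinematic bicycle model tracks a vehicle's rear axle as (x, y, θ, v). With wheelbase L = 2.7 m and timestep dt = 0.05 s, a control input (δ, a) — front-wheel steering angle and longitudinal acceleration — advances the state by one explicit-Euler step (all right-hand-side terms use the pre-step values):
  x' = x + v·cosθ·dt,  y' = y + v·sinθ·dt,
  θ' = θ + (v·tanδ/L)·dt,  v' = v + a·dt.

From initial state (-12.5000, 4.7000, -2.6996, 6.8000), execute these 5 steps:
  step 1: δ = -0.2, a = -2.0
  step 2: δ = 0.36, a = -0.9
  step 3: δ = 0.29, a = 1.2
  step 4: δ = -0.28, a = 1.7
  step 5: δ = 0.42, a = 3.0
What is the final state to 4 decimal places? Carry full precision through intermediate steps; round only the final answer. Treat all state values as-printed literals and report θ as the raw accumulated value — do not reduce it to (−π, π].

after step 1 (δ=-0.2, a=-2.0): (-12.807326, 4.554568, -2.725126, 6.700000)
after step 2 (δ=0.36, a=-0.9): (-13.113692, 4.419050, -2.678425, 6.655000)
after step 3 (δ=0.29, a=1.2): (-13.411384, 4.270382, -2.641648, 6.715000)
after step 4 (δ=-0.28, a=1.7): (-13.706041, 4.109432, -2.677406, 6.800000)
after step 5 (δ=0.42, a=3.0): (-14.010064, 3.957215, -2.621171, 6.950000)

(-14.0101, 3.9572, -2.6212, 6.9500)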